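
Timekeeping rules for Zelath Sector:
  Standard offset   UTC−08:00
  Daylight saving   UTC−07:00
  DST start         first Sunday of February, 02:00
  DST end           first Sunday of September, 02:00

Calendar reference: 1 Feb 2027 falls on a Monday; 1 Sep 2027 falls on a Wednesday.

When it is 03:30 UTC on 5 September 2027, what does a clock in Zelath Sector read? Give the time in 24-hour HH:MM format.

20:30

1 February 2027 is a Monday, so the first Sunday is February 7.
1 September 2027 is a Wednesday, so the first Sunday is September 5.
At the standard offset (UTC−08:00), 03:30 UTC − 8h = 19:30 Zelath Sector standard time (rolling into the previous day, 4 September 2027).
Daylight saving runs 7 February – 5 September; the standard-time date in Zelath Sector, 4 September 2027, is inside that window, so Zelath Sector is at UTC−07:00.
03:30 UTC − 7h = 20:30 local (rolling into the previous day, 4 September 2027).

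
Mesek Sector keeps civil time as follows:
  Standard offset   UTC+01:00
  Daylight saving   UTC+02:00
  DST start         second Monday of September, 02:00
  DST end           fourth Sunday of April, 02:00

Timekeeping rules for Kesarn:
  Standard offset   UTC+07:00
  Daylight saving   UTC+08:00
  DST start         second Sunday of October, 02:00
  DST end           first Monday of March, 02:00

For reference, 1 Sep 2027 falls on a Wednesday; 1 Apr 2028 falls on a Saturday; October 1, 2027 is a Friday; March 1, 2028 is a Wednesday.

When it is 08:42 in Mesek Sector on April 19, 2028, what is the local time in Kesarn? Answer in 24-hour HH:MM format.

1 September 2027 is a Wednesday, so the first Monday is September 6 and the second is September 13.
1 April 2028 is a Saturday, so the first Sunday is April 2 and the fourth is April 23.
Daylight saving runs 13 September 2027 – 23 April 2028; April 19, 2028 is inside that window, so Mesek Sector is at UTC+02:00.
08:42 Mesek Sector − 2h = 06:42 UTC.
1 October 2027 is a Friday, so the first Sunday is October 3 and the second is October 10.
1 March 2028 is a Wednesday, so the first Monday is March 6.
At the standard offset (UTC+07:00), 06:42 UTC + 7h = 13:42 Kesarn standard time.
Daylight saving runs 10 October 2027 – 6 March 2028; the standard-time date in Kesarn, April 19, 2028, is outside that window, so Kesarn is on standard time at UTC+07:00.
06:42 UTC + 7h = 13:42 Kesarn.

13:42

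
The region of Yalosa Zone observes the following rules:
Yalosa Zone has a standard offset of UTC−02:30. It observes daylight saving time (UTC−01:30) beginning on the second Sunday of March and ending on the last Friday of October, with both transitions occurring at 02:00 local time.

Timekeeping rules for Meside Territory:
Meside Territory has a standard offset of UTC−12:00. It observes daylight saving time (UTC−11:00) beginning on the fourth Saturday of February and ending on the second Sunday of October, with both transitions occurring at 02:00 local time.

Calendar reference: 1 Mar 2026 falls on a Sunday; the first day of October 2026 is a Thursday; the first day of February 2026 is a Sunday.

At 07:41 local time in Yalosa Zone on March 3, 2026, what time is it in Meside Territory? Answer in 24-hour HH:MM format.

23:11

1 March 2026 is a Sunday, so the first Sunday is March 1 and the second is March 8.
1 October 2026 is a Thursday, so Fridays fall on 2, 9, 16, 23, 30; the last is October 30.
March 3, 2026 does not fall between 8 March and 30 October, so daylight saving is not in effect and Yalosa Zone is at UTC−02:30.
07:41 Yalosa Zone + 2h30m = 10:11 UTC.
1 February 2026 is a Sunday, so the first Saturday is February 7 and the fourth is February 28.
1 October 2026 is a Thursday, so the first Sunday is October 4 and the second is October 11.
At the standard offset (UTC−12:00), 10:11 UTC − 12h = 22:11 Meside Territory standard time (rolling into the previous day, 2 March 2026).
Daylight saving runs 28 February – 11 October; the standard-time date in Meside Territory, March 2, 2026, is inside that window, so Meside Territory is at UTC−11:00.
10:11 UTC − 11h = 23:11 Meside Territory (rolling into the previous day, 2 March 2026).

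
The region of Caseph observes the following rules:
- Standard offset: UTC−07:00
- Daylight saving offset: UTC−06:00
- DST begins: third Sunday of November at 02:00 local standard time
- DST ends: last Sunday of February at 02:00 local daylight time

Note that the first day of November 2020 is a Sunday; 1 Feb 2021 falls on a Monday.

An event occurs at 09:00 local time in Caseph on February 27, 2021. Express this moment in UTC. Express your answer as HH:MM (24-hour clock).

1 November 2020 is a Sunday, so the first Sunday is November 1 and the third is November 15.
1 February 2021 is a Monday, so Sundays fall on 7, 14, 21, 28; the last is February 28.
February 27, 2021 falls between 15 November 2020 and 28 February 2021, so daylight saving is in effect and Caseph is at UTC−06:00.
09:00 local + 6h = 15:00 UTC.

15:00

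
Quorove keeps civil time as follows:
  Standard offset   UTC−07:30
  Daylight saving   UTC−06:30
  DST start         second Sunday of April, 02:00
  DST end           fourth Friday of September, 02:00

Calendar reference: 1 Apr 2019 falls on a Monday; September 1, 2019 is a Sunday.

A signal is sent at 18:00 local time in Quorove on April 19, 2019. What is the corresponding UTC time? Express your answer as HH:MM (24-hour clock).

00:30

1 April 2019 is a Monday, so the first Sunday is April 7 and the second is April 14.
1 September 2019 is a Sunday, so the first Friday is September 6 and the fourth is September 27.
Daylight saving runs 14 April – 27 September; April 19, 2019 is inside that window, so Quorove is at UTC−06:30.
18:00 local + 6h30m = 00:30 UTC (rolling into the next day, 20 April 2019).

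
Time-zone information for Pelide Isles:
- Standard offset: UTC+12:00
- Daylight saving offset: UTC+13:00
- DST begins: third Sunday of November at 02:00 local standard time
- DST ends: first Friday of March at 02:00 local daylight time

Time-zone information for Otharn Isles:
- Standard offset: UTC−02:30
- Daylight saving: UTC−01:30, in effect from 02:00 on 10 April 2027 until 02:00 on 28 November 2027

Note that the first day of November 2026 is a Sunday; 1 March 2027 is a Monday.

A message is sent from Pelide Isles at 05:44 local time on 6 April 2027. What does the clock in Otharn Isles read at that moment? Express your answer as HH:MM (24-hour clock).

15:14

1 November 2026 is a Sunday, so the first Sunday is November 1 and the third is November 15.
1 March 2027 is a Monday, so the first Friday is March 5.
6 April 2027 does not fall between 15 November 2026 and 5 March 2027, so daylight saving is not in effect and Pelide Isles is at UTC+12:00.
05:44 Pelide Isles − 12h = 17:44 UTC (rolling into the previous day, 5 April 2027).
At the standard offset (UTC−02:30), 17:44 UTC − 2h30m = 15:14 Otharn Isles standard time.
The standard-time date in Otharn Isles, 5 April 2027, does not fall between 10 April and 28 November, so daylight saving is not in effect and Otharn Isles is at UTC−02:30.
17:44 UTC − 2h30m = 15:14 Otharn Isles.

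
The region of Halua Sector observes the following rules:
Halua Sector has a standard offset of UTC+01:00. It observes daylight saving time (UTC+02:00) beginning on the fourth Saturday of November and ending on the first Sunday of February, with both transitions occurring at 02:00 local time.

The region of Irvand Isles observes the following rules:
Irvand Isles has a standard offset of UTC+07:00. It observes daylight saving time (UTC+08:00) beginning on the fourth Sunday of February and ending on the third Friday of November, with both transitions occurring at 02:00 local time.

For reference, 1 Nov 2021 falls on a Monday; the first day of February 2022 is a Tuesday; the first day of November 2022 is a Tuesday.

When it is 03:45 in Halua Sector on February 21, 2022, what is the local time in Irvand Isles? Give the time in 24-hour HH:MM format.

1 November 2021 is a Monday, so the first Saturday is November 6 and the fourth is November 27.
1 February 2022 is a Tuesday, so the first Sunday is February 6.
February 21, 2022 is outside the daylight-saving period (27 November 2021 – 6 February 2022), so Halua Sector is on standard time, UTC+01:00.
03:45 Halua Sector − 1h = 02:45 UTC.
1 February 2022 is a Tuesday, so the first Sunday is February 6 and the fourth is February 27.
1 November 2022 is a Tuesday, so the first Friday is November 4 and the third is November 18.
At the standard offset (UTC+07:00), 02:45 UTC + 7h = 09:45 Irvand Isles standard time.
The standard-time date in Irvand Isles, February 21, 2022, is outside the daylight-saving period (27 February – 18 November), so Irvand Isles is on standard time, UTC+07:00.
02:45 UTC + 7h = 09:45 Irvand Isles.

09:45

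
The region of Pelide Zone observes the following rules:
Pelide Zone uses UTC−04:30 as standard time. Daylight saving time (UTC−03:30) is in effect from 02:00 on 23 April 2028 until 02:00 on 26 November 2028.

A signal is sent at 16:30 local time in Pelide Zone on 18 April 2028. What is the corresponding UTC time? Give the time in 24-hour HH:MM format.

21:00

Daylight saving runs 23 April – 26 November; 18 April 2028 is outside that window, so Pelide Zone is on standard time at UTC−04:30.
16:30 local + 4h30m = 21:00 UTC.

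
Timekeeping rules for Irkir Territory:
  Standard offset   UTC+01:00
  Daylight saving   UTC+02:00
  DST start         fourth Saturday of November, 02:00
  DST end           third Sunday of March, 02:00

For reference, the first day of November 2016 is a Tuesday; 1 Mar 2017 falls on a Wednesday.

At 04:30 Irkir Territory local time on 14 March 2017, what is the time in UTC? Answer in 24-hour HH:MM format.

1 November 2016 is a Tuesday, so the first Saturday is November 5 and the fourth is November 26.
1 March 2017 is a Wednesday, so the first Sunday is March 5 and the third is March 19.
Daylight saving runs 26 November 2016 – 19 March 2017; 14 March 2017 is inside that window, so Irkir Territory is at UTC+02:00.
04:30 local − 2h = 02:30 UTC.

02:30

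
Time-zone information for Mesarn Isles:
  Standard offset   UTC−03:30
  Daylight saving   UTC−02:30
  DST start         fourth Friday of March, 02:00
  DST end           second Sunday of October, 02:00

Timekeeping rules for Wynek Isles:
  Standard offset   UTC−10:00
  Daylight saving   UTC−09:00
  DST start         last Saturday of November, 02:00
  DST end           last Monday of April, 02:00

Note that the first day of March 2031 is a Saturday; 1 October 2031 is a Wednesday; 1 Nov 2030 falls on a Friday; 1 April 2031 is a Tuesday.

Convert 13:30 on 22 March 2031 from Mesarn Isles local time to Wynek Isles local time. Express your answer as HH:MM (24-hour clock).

08:00

1 March 2031 is a Saturday, so the first Friday is March 7 and the fourth is March 28.
1 October 2031 is a Wednesday, so the first Sunday is October 5 and the second is October 12.
22 March 2031 does not fall between 28 March and 12 October, so daylight saving is not in effect and Mesarn Isles is at UTC−03:30.
13:30 Mesarn Isles + 3h30m = 17:00 UTC.
1 November 2030 is a Friday, so Saturdays fall on 2, 9, 16, 23, 30; the last is November 30.
1 April 2031 is a Tuesday, so Mondays fall on 7, 14, 21, 28; the last is April 28.
At the standard offset (UTC−10:00), 17:00 UTC − 10h = 07:00 Wynek Isles standard time.
Daylight saving runs 30 November 2030 – 28 April 2031; the standard-time date in Wynek Isles, 22 March 2031, is inside that window, so Wynek Isles is at UTC−09:00.
17:00 UTC − 9h = 08:00 Wynek Isles.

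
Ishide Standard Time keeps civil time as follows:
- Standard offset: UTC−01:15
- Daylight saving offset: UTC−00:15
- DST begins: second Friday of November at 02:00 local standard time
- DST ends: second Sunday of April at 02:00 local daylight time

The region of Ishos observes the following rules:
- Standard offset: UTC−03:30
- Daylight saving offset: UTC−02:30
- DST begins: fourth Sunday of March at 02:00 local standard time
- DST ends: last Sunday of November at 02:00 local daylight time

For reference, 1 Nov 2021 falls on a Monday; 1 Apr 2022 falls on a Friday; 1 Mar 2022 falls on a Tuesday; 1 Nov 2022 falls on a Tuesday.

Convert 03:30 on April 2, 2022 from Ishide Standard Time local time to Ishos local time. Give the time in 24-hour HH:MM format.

01:15

1 November 2021 is a Monday, so the first Friday is November 5 and the second is November 12.
1 April 2022 is a Friday, so the first Sunday is April 3 and the second is April 10.
Daylight saving runs 12 November 2021 – 10 April 2022; April 2, 2022 is inside that window, so Ishide Standard Time is at UTC−00:15.
03:30 Ishide Standard Time + 0h15m = 03:45 UTC.
1 March 2022 is a Tuesday, so the first Sunday is March 6 and the fourth is March 27.
1 November 2022 is a Tuesday, so Sundays fall on 6, 13, 20, 27; the last is November 27.
At the standard offset (UTC−03:30), 03:45 UTC − 3h30m = 00:15 Ishos standard time.
The standard-time date in Ishos, April 2, 2022, lies within the daylight-saving period (27 March – 27 November), so Ishos is on daylight time, UTC−02:30.
03:45 UTC − 2h30m = 01:15 Ishos.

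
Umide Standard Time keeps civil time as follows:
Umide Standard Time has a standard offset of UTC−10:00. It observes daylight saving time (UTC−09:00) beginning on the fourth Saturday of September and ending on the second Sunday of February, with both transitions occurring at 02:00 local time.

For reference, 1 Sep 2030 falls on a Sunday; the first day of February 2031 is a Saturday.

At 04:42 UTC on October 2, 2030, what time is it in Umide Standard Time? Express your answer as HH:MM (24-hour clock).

19:42

1 September 2030 is a Sunday, so the first Saturday is September 7 and the fourth is September 28.
1 February 2031 is a Saturday, so the first Sunday is February 2 and the second is February 9.
At the standard offset (UTC−10:00), 04:42 UTC − 10h = 18:42 Umide Standard Time standard time (rolling into the previous day, 1 October 2030).
Daylight saving runs 28 September 2030 – 9 February 2031; the standard-time date in Umide Standard Time, October 1, 2030, is inside that window, so Umide Standard Time is at UTC−09:00.
04:42 UTC − 9h = 19:42 local (rolling into the previous day, 1 October 2030).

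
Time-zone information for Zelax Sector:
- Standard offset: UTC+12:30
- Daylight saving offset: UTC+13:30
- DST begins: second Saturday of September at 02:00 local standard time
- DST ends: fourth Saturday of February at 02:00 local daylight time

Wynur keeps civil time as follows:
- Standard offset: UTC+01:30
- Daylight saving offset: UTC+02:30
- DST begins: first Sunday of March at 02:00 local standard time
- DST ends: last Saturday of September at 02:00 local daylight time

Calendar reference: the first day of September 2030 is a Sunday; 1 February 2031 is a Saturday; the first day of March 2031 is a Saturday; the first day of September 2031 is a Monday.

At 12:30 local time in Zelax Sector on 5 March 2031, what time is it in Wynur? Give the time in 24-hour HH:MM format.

02:30

1 September 2030 is a Sunday, so the first Saturday is September 7 and the second is September 14.
1 February 2031 is a Saturday, so the first Saturday is February 1 and the fourth is February 22.
Daylight saving runs 14 September 2030 – 22 February 2031; 5 March 2031 is outside that window, so Zelax Sector is on standard time at UTC+12:30.
12:30 Zelax Sector − 12h30m = 00:00 UTC.
1 March 2031 is a Saturday, so the first Sunday is March 2.
1 September 2031 is a Monday, so Saturdays fall on 6, 13, 20, 27; the last is September 27.
At the standard offset (UTC+01:30), 00:00 UTC + 1h30m = 01:30 Wynur standard time.
The standard-time date in Wynur, 5 March 2031, falls between 2 March and 27 September, so daylight saving is in effect and Wynur is at UTC+02:30.
00:00 UTC + 2h30m = 02:30 Wynur.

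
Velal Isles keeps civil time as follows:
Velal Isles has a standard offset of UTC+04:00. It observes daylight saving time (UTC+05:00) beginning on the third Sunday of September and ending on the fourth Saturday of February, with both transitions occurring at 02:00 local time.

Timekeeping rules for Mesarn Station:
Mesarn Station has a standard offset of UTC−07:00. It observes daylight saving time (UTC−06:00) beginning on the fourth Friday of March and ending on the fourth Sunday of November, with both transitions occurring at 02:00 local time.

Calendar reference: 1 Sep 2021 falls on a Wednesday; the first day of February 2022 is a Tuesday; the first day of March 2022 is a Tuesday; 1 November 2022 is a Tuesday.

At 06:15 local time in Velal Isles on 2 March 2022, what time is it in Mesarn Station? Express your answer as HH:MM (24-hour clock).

19:15

1 September 2021 is a Wednesday, so the first Sunday is September 5 and the third is September 19.
1 February 2022 is a Tuesday, so the first Saturday is February 5 and the fourth is February 26.
2 March 2022 does not fall between 19 September 2021 and 26 February 2022, so daylight saving is not in effect and Velal Isles is at UTC+04:00.
06:15 Velal Isles − 4h = 02:15 UTC.
1 March 2022 is a Tuesday, so the first Friday is March 4 and the fourth is March 25.
1 November 2022 is a Tuesday, so the first Sunday is November 6 and the fourth is November 27.
At the standard offset (UTC−07:00), 02:15 UTC − 7h = 19:15 Mesarn Station standard time (rolling into the previous day, 1 March 2022).
Daylight saving runs 25 March – 27 November; the standard-time date in Mesarn Station, 1 March 2022, is outside that window, so Mesarn Station is on standard time at UTC−07:00.
02:15 UTC − 7h = 19:15 Mesarn Station (rolling into the previous day, 1 March 2022).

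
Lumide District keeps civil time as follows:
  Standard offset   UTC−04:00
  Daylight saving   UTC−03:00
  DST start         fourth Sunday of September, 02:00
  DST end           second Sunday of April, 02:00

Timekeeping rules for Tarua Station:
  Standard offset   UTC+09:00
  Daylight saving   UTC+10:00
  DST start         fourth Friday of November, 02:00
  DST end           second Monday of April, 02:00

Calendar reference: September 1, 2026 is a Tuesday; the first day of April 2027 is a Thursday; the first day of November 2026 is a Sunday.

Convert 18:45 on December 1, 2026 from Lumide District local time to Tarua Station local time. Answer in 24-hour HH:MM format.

07:45

1 September 2026 is a Tuesday, so the first Sunday is September 6 and the fourth is September 27.
1 April 2027 is a Thursday, so the first Sunday is April 4 and the second is April 11.
December 1, 2026 lies within the daylight-saving period (27 September 2026 – 11 April 2027), so Lumide District is on daylight time, UTC−03:00.
18:45 Lumide District + 3h = 21:45 UTC.
1 November 2026 is a Sunday, so the first Friday is November 6 and the fourth is November 27.
1 April 2027 is a Thursday, so the first Monday is April 5 and the second is April 12.
At the standard offset (UTC+09:00), 21:45 UTC + 9h = 06:45 Tarua Station standard time (rolling into the next day, 2 December 2026).
The standard-time date in Tarua Station, December 2, 2026, falls between 27 November 2026 and 12 April 2027, so daylight saving is in effect and Tarua Station is at UTC+10:00.
21:45 UTC + 10h = 07:45 Tarua Station (rolling into the next day, 2 December 2026).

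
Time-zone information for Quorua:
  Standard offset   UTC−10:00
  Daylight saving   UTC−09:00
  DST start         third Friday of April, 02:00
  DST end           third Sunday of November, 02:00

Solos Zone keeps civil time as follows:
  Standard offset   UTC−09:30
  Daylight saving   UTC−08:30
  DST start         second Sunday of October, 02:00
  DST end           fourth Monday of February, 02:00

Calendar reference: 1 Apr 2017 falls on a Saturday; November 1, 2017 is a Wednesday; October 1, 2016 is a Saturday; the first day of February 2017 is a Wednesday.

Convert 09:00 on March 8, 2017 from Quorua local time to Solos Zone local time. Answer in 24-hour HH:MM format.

09:30

1 April 2017 is a Saturday, so the first Friday is April 7 and the third is April 21.
1 November 2017 is a Wednesday, so the first Sunday is November 5 and the third is November 19.
March 8, 2017 does not fall between 21 April and 19 November, so daylight saving is not in effect and Quorua is at UTC−10:00.
09:00 Quorua + 10h = 19:00 UTC.
1 October 2016 is a Saturday, so the first Sunday is October 2 and the second is October 9.
1 February 2017 is a Wednesday, so the first Monday is February 6 and the fourth is February 27.
At the standard offset (UTC−09:30), 19:00 UTC − 9h30m = 09:30 Solos Zone standard time.
The standard-time date in Solos Zone, March 8, 2017, is outside the daylight-saving period (9 October 2016 – 27 February 2017), so Solos Zone is on standard time, UTC−09:30.
19:00 UTC − 9h30m = 09:30 Solos Zone.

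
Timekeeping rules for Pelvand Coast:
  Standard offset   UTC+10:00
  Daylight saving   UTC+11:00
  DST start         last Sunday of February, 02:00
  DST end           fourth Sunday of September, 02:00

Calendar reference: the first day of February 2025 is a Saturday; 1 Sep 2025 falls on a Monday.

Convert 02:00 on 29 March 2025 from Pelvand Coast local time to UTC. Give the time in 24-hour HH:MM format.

15:00

1 February 2025 is a Saturday, so Sundays fall on 2, 9, 16, 23; the last is February 23.
1 September 2025 is a Monday, so the first Sunday is September 7 and the fourth is September 28.
29 March 2025 lies within the daylight-saving period (23 February – 28 September), so Pelvand Coast is on daylight time, UTC+11:00.
02:00 local − 11h = 15:00 UTC (rolling into the previous day, 28 March 2025).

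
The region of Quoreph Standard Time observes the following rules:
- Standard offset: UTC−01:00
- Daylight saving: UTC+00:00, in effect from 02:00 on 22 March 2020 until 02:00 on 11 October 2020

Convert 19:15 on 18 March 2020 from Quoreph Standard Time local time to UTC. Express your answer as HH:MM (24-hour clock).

18 March 2020 does not fall between 22 March and 11 October, so daylight saving is not in effect and Quoreph Standard Time is at UTC−01:00.
19:15 local + 1h = 20:15 UTC.

20:15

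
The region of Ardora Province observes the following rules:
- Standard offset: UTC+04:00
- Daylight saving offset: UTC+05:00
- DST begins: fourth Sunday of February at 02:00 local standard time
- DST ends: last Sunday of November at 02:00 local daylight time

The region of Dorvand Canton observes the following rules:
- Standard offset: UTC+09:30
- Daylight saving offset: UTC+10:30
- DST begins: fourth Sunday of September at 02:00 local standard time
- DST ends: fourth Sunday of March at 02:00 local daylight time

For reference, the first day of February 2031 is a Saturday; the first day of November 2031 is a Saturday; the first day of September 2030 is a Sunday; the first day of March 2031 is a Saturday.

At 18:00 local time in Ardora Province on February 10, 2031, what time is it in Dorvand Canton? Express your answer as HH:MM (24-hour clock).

1 February 2031 is a Saturday, so the first Sunday is February 2 and the fourth is February 23.
1 November 2031 is a Saturday, so Sundays fall on 2, 9, 16, 23, 30; the last is November 30.
Daylight saving runs 23 February – 30 November; February 10, 2031 is outside that window, so Ardora Province is on standard time at UTC+04:00.
18:00 Ardora Province − 4h = 14:00 UTC.
1 September 2030 is a Sunday, so the first Sunday is September 1 and the fourth is September 22.
1 March 2031 is a Saturday, so the first Sunday is March 2 and the fourth is March 23.
At the standard offset (UTC+09:30), 14:00 UTC + 9h30m = 23:30 Dorvand Canton standard time.
The standard-time date in Dorvand Canton, February 10, 2031, falls between 22 September 2030 and 23 March 2031, so daylight saving is in effect and Dorvand Canton is at UTC+10:30.
14:00 UTC + 10h30m = 00:30 Dorvand Canton (rolling into the next day, 11 February 2031).

00:30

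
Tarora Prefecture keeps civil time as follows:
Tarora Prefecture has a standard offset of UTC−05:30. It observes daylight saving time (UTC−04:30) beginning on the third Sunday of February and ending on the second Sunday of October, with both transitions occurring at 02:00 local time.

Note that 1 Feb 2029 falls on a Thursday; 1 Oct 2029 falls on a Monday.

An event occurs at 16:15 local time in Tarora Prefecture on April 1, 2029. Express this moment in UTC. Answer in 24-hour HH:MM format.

1 February 2029 is a Thursday, so the first Sunday is February 4 and the third is February 18.
1 October 2029 is a Monday, so the first Sunday is October 7 and the second is October 14.
April 1, 2029 lies within the daylight-saving period (18 February – 14 October), so Tarora Prefecture is on daylight time, UTC−04:30.
16:15 local + 4h30m = 20:45 UTC.

20:45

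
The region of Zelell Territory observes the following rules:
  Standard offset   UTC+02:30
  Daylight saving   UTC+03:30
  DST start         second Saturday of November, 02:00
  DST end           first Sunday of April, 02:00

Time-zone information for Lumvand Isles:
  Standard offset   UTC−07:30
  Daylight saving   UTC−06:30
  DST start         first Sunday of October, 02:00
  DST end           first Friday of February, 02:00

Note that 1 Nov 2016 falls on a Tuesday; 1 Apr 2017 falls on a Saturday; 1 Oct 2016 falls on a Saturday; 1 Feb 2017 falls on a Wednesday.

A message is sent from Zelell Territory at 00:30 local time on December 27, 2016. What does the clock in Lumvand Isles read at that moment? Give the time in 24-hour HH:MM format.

1 November 2016 is a Tuesday, so the first Saturday is November 5 and the second is November 12.
1 April 2017 is a Saturday, so the first Sunday is April 2.
Daylight saving runs 12 November 2016 – 2 April 2017; December 27, 2016 is inside that window, so Zelell Territory is at UTC+03:30.
00:30 Zelell Territory − 3h30m = 21:00 UTC (rolling into the previous day, 26 December 2016).
1 October 2016 is a Saturday, so the first Sunday is October 2.
1 February 2017 is a Wednesday, so the first Friday is February 3.
At the standard offset (UTC−07:30), 21:00 UTC − 7h30m = 13:30 Lumvand Isles standard time.
The standard-time date in Lumvand Isles, December 26, 2016, lies within the daylight-saving period (2 October 2016 – 3 February 2017), so Lumvand Isles is on daylight time, UTC−06:30.
21:00 UTC − 6h30m = 14:30 Lumvand Isles.

14:30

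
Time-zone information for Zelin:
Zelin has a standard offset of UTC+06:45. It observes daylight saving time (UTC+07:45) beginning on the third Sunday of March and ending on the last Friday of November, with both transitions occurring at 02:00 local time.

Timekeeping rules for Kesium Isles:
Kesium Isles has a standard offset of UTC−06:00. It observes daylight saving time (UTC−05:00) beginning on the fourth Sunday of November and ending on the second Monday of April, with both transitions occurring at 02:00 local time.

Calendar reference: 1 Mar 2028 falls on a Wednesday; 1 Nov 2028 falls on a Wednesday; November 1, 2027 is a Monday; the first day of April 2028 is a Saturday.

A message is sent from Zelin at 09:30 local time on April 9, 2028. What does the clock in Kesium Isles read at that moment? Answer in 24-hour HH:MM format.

1 March 2028 is a Wednesday, so the first Sunday is March 5 and the third is March 19.
1 November 2028 is a Wednesday, so Fridays fall on 3, 10, 17, 24; the last is November 24.
April 9, 2028 falls between 19 March and 24 November, so daylight saving is in effect and Zelin is at UTC+07:45.
09:30 Zelin − 7h45m = 01:45 UTC.
1 November 2027 is a Monday, so the first Sunday is November 7 and the fourth is November 28.
1 April 2028 is a Saturday, so the first Monday is April 3 and the second is April 10.
At the standard offset (UTC−06:00), 01:45 UTC − 6h = 19:45 Kesium Isles standard time (rolling into the previous day, 8 April 2028).
The standard-time date in Kesium Isles, April 8, 2028, falls between 28 November 2027 and 10 April 2028, so daylight saving is in effect and Kesium Isles is at UTC−05:00.
01:45 UTC − 5h = 20:45 Kesium Isles (rolling into the previous day, 8 April 2028).

20:45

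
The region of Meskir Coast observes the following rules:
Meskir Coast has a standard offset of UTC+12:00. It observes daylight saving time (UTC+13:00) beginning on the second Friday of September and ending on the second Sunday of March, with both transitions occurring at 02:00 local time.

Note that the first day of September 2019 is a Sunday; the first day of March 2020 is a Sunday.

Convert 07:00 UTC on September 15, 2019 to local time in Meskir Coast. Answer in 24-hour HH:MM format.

20:00

1 September 2019 is a Sunday, so the first Friday is September 6 and the second is September 13.
1 March 2020 is a Sunday, so the first Sunday is March 1 and the second is March 8.
At the standard offset (UTC+12:00), 07:00 UTC + 12h = 19:00 Meskir Coast standard time.
The standard-time date in Meskir Coast, September 15, 2019, lies within the daylight-saving period (13 September 2019 – 8 March 2020), so Meskir Coast is on daylight time, UTC+13:00.
07:00 UTC + 13h = 20:00 local.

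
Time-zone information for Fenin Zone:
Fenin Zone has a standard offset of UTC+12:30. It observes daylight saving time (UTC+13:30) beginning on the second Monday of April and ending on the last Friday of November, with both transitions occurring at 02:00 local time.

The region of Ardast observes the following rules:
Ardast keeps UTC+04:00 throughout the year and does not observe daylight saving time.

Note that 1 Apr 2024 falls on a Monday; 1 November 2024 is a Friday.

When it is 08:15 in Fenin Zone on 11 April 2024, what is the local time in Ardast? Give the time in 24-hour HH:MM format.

22:45

1 April 2024 is a Monday, so the first Monday is April 1 and the second is April 8.
1 November 2024 is a Friday, so Fridays fall on 1, 8, 15, 22, 29; the last is November 29.
11 April 2024 lies within the daylight-saving period (8 April – 29 November), so Fenin Zone is on daylight time, UTC+13:30.
08:15 Fenin Zone − 13h30m = 18:45 UTC (rolling into the previous day, 10 April 2024).
Ardast stays on UTC+04:00 all year.
18:45 UTC + 4h = 22:45 Ardast.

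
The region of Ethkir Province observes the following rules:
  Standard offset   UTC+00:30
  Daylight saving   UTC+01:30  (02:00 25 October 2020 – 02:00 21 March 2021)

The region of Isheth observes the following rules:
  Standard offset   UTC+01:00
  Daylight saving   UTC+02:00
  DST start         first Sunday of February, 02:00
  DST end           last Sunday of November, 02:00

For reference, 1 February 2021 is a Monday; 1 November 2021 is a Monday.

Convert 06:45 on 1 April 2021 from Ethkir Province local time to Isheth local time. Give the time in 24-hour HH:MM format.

08:15

1 April 2021 does not fall between 25 October 2020 and 21 March 2021, so daylight saving is not in effect and Ethkir Province is at UTC+00:30.
06:45 Ethkir Province − 0h30m = 06:15 UTC.
1 February 2021 is a Monday, so the first Sunday is February 7.
1 November 2021 is a Monday, so Sundays fall on 7, 14, 21, 28; the last is November 28.
At the standard offset (UTC+01:00), 06:15 UTC + 1h = 07:15 Isheth standard time.
Daylight saving runs 7 February – 28 November; the standard-time date in Isheth, 1 April 2021, is inside that window, so Isheth is at UTC+02:00.
06:15 UTC + 2h = 08:15 Isheth.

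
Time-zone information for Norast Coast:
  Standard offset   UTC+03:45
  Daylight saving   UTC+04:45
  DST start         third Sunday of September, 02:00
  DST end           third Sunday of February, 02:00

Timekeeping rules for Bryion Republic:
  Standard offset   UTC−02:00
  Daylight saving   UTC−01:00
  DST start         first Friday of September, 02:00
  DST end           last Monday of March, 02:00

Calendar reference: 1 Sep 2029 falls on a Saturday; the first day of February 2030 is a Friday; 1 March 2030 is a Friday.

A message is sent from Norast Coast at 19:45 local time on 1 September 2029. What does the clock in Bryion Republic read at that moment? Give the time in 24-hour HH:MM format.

1 September 2029 is a Saturday, so the first Sunday is September 2 and the third is September 16.
1 February 2030 is a Friday, so the first Sunday is February 3 and the third is February 17.
1 September 2029 is outside the daylight-saving period (16 September 2029 – 17 February 2030), so Norast Coast is on standard time, UTC+03:45.
19:45 Norast Coast − 3h45m = 16:00 UTC.
1 September 2029 is a Saturday, so the first Friday is September 7.
1 March 2030 is a Friday, so Mondays fall on 4, 11, 18, 25; the last is March 25.
At the standard offset (UTC−02:00), 16:00 UTC − 2h = 14:00 Bryion Republic standard time.
The standard-time date in Bryion Republic, 1 September 2029, does not fall between 7 September 2029 and 25 March 2030, so daylight saving is not in effect and Bryion Republic is at UTC−02:00.
16:00 UTC − 2h = 14:00 Bryion Republic.

14:00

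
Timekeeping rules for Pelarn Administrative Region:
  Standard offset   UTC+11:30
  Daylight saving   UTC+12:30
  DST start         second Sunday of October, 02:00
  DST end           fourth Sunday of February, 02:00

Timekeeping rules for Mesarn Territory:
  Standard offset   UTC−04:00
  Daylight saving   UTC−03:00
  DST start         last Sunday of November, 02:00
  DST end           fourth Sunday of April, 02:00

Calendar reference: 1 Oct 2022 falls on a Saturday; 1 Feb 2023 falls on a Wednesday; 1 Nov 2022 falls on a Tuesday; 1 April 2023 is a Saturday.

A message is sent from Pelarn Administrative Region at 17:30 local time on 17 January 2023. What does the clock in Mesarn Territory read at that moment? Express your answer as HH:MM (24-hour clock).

1 October 2022 is a Saturday, so the first Sunday is October 2 and the second is October 9.
1 February 2023 is a Wednesday, so the first Sunday is February 5 and the fourth is February 26.
17 January 2023 falls between 9 October 2022 and 26 February 2023, so daylight saving is in effect and Pelarn Administrative Region is at UTC+12:30.
17:30 Pelarn Administrative Region − 12h30m = 05:00 UTC.
1 November 2022 is a Tuesday, so Sundays fall on 6, 13, 20, 27; the last is November 27.
1 April 2023 is a Saturday, so the first Sunday is April 2 and the fourth is April 23.
At the standard offset (UTC−04:00), 05:00 UTC − 4h = 01:00 Mesarn Territory standard time.
Daylight saving runs 27 November 2022 – 23 April 2023; the standard-time date in Mesarn Territory, 17 January 2023, is inside that window, so Mesarn Territory is at UTC−03:00.
05:00 UTC − 3h = 02:00 Mesarn Territory.

02:00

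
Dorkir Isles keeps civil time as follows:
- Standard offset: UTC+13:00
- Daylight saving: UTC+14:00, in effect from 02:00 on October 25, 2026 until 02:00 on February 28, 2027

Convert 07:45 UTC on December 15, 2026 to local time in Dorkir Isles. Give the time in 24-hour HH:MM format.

21:45

At the standard offset (UTC+13:00), 07:45 UTC + 13h = 20:45 Dorkir Isles standard time.
The standard-time date in Dorkir Isles, December 15, 2026, lies within the daylight-saving period (25 October 2026 – 28 February 2027), so Dorkir Isles is on daylight time, UTC+14:00.
07:45 UTC + 14h = 21:45 local.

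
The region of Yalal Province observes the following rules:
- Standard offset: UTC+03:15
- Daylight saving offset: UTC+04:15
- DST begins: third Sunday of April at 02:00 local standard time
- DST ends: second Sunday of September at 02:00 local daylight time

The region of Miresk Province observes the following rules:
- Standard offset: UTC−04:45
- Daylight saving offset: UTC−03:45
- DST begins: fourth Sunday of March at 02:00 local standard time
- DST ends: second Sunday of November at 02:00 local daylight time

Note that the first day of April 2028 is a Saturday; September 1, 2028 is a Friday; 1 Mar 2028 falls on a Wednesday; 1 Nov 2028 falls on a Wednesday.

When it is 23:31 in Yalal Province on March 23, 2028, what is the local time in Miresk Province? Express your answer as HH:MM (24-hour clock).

1 April 2028 is a Saturday, so the first Sunday is April 2 and the third is April 16.
1 September 2028 is a Friday, so the first Sunday is September 3 and the second is September 10.
March 23, 2028 does not fall between 16 April and 10 September, so daylight saving is not in effect and Yalal Province is at UTC+03:15.
23:31 Yalal Province − 3h15m = 20:16 UTC.
1 March 2028 is a Wednesday, so the first Sunday is March 5 and the fourth is March 26.
1 November 2028 is a Wednesday, so the first Sunday is November 5 and the second is November 12.
At the standard offset (UTC−04:45), 20:16 UTC − 4h45m = 15:31 Miresk Province standard time.
Daylight saving runs 26 March – 12 November; the standard-time date in Miresk Province, March 23, 2028, is outside that window, so Miresk Province is on standard time at UTC−04:45.
20:16 UTC − 4h45m = 15:31 Miresk Province.

15:31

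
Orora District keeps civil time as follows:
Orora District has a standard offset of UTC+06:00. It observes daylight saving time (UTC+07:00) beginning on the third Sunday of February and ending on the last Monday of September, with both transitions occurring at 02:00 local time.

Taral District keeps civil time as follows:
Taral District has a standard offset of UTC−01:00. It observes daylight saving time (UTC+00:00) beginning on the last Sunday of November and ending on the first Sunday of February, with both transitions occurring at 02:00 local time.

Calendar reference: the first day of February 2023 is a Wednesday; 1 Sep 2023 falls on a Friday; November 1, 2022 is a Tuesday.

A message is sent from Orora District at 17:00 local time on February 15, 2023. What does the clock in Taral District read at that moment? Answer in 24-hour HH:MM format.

1 February 2023 is a Wednesday, so the first Sunday is February 5 and the third is February 19.
1 September 2023 is a Friday, so Mondays fall on 4, 11, 18, 25; the last is September 25.
February 15, 2023 does not fall between 19 February and 25 September, so daylight saving is not in effect and Orora District is at UTC+06:00.
17:00 Orora District − 6h = 11:00 UTC.
1 November 2022 is a Tuesday, so Sundays fall on 6, 13, 20, 27; the last is November 27.
1 February 2023 is a Wednesday, so the first Sunday is February 5.
At the standard offset (UTC−01:00), 11:00 UTC − 1h = 10:00 Taral District standard time.
The standard-time date in Taral District, February 15, 2023, is outside the daylight-saving period (27 November 2022 – 5 February 2023), so Taral District is on standard time, UTC−01:00.
11:00 UTC − 1h = 10:00 Taral District.

10:00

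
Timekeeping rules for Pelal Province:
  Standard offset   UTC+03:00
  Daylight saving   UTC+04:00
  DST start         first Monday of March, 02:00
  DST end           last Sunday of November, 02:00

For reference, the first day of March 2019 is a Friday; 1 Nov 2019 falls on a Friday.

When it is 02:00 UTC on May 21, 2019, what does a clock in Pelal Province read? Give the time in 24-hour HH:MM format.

06:00

1 March 2019 is a Friday, so the first Monday is March 4.
1 November 2019 is a Friday, so Sundays fall on 3, 10, 17, 24; the last is November 24.
At the standard offset (UTC+03:00), 02:00 UTC + 3h = 05:00 Pelal Province standard time.
The standard-time date in Pelal Province, May 21, 2019, falls between 4 March and 24 November, so daylight saving is in effect and Pelal Province is at UTC+04:00.
02:00 UTC + 4h = 06:00 local.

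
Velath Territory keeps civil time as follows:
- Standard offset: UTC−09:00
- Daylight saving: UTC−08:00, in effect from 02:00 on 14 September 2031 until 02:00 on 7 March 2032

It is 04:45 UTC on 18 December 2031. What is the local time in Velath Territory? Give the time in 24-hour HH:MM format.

20:45

At the standard offset (UTC−09:00), 04:45 UTC − 9h = 19:45 Velath Territory standard time (rolling into the previous day, 17 December 2031).
The standard-time date in Velath Territory, 17 December 2031, falls between 14 September 2031 and 7 March 2032, so daylight saving is in effect and Velath Territory is at UTC−08:00.
04:45 UTC − 8h = 20:45 local (rolling into the previous day, 17 December 2031).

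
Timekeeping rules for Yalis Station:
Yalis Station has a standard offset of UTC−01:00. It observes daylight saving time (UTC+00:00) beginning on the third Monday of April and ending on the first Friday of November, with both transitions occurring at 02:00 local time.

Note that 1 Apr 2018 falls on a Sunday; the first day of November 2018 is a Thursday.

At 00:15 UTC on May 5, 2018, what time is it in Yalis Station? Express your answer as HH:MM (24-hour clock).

00:15

1 April 2018 is a Sunday, so the first Monday is April 2 and the third is April 16.
1 November 2018 is a Thursday, so the first Friday is November 2.
At the standard offset (UTC−01:00), 00:15 UTC − 1h = 23:15 Yalis Station standard time (rolling into the previous day, 4 May 2018).
The standard-time date in Yalis Station, May 4, 2018, lies within the daylight-saving period (16 April – 2 November), so Yalis Station is on daylight time, UTC+00:00.
00:15 UTC + 0h = 00:15 local.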